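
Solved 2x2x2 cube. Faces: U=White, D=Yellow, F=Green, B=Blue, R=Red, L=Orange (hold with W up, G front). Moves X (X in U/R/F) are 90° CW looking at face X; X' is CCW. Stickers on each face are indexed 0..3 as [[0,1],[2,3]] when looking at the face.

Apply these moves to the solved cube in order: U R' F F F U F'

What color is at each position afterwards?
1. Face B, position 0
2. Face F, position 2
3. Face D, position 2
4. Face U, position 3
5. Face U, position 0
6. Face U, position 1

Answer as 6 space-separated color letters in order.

Answer: G R Y Y B W

Derivation:
After move 1 (U): U=WWWW F=RRGG R=BBRR B=OOBB L=GGOO
After move 2 (R'): R=BRBR U=WBWO F=RWGW D=YRYG B=YOYB
After move 3 (F): F=GRWW U=WBOG R=WROR D=BBYG L=GYOR
After move 4 (F): F=WGWR U=WBRY R=ORGR D=OWYG L=GBOB
After move 5 (F): F=WWRG U=WBBB R=RRYR D=GOYG L=GOOW
After move 6 (U): U=BWBB F=RRRG R=YOYR B=GOYB L=WWOW
After move 7 (F'): F=RGRR U=BWYY R=OOGR D=WWYG L=WBOB
Query 1: B[0] = G
Query 2: F[2] = R
Query 3: D[2] = Y
Query 4: U[3] = Y
Query 5: U[0] = B
Query 6: U[1] = W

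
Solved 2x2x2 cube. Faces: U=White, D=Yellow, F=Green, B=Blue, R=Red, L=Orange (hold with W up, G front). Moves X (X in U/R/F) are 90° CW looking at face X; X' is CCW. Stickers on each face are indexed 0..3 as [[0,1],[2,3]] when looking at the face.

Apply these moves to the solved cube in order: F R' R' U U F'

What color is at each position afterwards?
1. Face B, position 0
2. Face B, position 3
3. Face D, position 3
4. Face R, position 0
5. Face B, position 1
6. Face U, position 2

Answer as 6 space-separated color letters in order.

Answer: G B O W B O

Derivation:
After move 1 (F): F=GGGG U=WWOO R=WRWR D=RRYY L=OYOY
After move 2 (R'): R=RRWW U=WBOB F=GWGO D=RGYG B=YBRB
After move 3 (R'): R=RWRW U=WROY F=GBGB D=RWYO B=GBGB
After move 4 (U): U=OWYR F=RWGB R=GBRW B=OYGB L=GBOY
After move 5 (U): U=YORW F=GBGB R=OYRW B=GBGB L=RWOY
After move 6 (F'): F=BBGG U=YOOR R=WYRW D=WYYO L=RWOR
Query 1: B[0] = G
Query 2: B[3] = B
Query 3: D[3] = O
Query 4: R[0] = W
Query 5: B[1] = B
Query 6: U[2] = O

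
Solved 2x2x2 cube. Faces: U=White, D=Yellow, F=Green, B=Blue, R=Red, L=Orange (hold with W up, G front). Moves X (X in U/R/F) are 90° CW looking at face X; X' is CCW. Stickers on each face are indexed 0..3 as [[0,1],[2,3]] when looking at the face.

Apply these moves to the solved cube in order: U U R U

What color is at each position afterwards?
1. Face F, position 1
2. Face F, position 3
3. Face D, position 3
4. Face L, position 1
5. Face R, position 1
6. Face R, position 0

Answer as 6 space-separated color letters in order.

Answer: O Y G Y G W

Derivation:
After move 1 (U): U=WWWW F=RRGG R=BBRR B=OOBB L=GGOO
After move 2 (U): U=WWWW F=BBGG R=OORR B=GGBB L=RROO
After move 3 (R): R=RORO U=WBWG F=BYGY D=YBYG B=WGWB
After move 4 (U): U=WWGB F=ROGY R=WGRO B=RRWB L=BYOO
Query 1: F[1] = O
Query 2: F[3] = Y
Query 3: D[3] = G
Query 4: L[1] = Y
Query 5: R[1] = G
Query 6: R[0] = W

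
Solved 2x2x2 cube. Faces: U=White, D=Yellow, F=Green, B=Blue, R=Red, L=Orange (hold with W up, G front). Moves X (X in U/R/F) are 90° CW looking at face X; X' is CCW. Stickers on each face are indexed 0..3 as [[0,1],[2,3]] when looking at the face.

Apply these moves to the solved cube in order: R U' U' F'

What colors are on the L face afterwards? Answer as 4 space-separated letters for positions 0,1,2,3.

After move 1 (R): R=RRRR U=WGWG F=GYGY D=YBYB B=WBWB
After move 2 (U'): U=GGWW F=OOGY R=GYRR B=RRWB L=WBOO
After move 3 (U'): U=GWGW F=WBGY R=OORR B=GYWB L=RROO
After move 4 (F'): F=BYWG U=GWOR R=BOYR D=ROYB L=RWOG
Query: L face = RWOG

Answer: R W O G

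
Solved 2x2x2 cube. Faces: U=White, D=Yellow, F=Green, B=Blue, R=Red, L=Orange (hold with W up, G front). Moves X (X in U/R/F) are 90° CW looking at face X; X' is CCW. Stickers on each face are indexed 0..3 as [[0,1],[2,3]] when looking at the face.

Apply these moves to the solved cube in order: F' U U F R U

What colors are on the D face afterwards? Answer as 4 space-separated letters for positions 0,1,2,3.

Answer: Y B Y G

Derivation:
After move 1 (F'): F=GGGG U=WWRR R=YRYR D=OOYY L=OWOW
After move 2 (U): U=RWRW F=YRGG R=BBYR B=OWBB L=GGOW
After move 3 (U): U=RRWW F=BBGG R=OWYR B=GGBB L=YROW
After move 4 (F): F=GBGB U=RRWR R=WWWR D=YOYY L=YOOO
After move 5 (R): R=WWRW U=RBWB F=GOGY D=YBYG B=RGRB
After move 6 (U): U=WRBB F=WWGY R=RGRW B=YORB L=GOOO
Query: D face = YBYG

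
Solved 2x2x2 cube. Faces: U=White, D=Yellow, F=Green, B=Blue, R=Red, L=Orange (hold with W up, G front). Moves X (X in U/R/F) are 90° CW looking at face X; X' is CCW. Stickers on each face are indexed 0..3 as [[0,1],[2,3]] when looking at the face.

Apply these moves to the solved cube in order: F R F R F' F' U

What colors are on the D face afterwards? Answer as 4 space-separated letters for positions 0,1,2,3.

After move 1 (F): F=GGGG U=WWOO R=WRWR D=RRYY L=OYOY
After move 2 (R): R=WWRR U=WGOG F=GRGY D=RBYB B=OBWB
After move 3 (F): F=GGYR U=WGYY R=OWGR D=RWYB L=OROB
After move 4 (R): R=GORW U=WGYR F=GWYB D=RWYO B=YBGB
After move 5 (F'): F=WBGY U=WGGR R=WORW D=RBYO L=OROY
After move 6 (F'): F=BYWG U=WGWR R=BORW D=RYYO L=OROG
After move 7 (U): U=WWRG F=BOWG R=YBRW B=ORGB L=BYOG
Query: D face = RYYO

Answer: R Y Y O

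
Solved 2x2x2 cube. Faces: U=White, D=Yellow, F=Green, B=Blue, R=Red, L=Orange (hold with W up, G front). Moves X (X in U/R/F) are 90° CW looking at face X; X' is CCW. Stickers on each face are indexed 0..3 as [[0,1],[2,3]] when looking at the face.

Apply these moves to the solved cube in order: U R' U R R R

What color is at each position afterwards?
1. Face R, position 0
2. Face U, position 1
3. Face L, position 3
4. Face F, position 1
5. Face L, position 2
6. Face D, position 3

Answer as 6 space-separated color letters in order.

Answer: O Y O W O W

Derivation:
After move 1 (U): U=WWWW F=RRGG R=BBRR B=OOBB L=GGOO
After move 2 (R'): R=BRBR U=WBWO F=RWGW D=YRYG B=YOYB
After move 3 (U): U=WWOB F=BRGW R=YOBR B=GGYB L=RWOO
After move 4 (R): R=BYRO U=WROW F=BRGG D=YYYG B=BGWB
After move 5 (R): R=RBOY U=WROG F=BYGG D=YWYB B=WGRB
After move 6 (R): R=ORYB U=WYOG F=BWGB D=YRYW B=GGRB
Query 1: R[0] = O
Query 2: U[1] = Y
Query 3: L[3] = O
Query 4: F[1] = W
Query 5: L[2] = O
Query 6: D[3] = W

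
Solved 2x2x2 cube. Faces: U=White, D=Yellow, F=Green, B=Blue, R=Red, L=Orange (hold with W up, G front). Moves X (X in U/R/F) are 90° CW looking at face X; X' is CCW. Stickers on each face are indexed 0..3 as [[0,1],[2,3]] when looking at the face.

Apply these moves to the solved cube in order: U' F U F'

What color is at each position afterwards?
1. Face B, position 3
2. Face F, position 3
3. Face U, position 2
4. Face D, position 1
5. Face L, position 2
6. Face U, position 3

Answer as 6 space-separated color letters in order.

After move 1 (U'): U=WWWW F=OOGG R=GGRR B=RRBB L=BBOO
After move 2 (F): F=GOGO U=WWOB R=WGWR D=RGYY L=BYOY
After move 3 (U): U=OWBW F=WGGO R=RRWR B=BYBB L=GOOY
After move 4 (F'): F=GOWG U=OWRW R=GRRR D=OYYY L=GWOB
Query 1: B[3] = B
Query 2: F[3] = G
Query 3: U[2] = R
Query 4: D[1] = Y
Query 5: L[2] = O
Query 6: U[3] = W

Answer: B G R Y O W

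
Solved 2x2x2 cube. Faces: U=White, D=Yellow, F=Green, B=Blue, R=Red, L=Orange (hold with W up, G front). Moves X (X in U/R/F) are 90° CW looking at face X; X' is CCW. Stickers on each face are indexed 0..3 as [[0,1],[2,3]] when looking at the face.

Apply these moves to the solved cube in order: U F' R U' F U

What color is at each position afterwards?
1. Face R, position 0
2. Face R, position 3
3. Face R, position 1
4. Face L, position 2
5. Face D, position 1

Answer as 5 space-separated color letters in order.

After move 1 (U): U=WWWW F=RRGG R=BBRR B=OOBB L=GGOO
After move 2 (F'): F=RGRG U=WWBR R=YBYR D=GOYY L=GWOW
After move 3 (R): R=YYRB U=WGBG F=RORY D=GBYO B=ROWB
After move 4 (U'): U=GGWB F=GWRY R=RORB B=YYWB L=ROOW
After move 5 (F): F=RGYW U=GGWO R=WOBB D=RRYO L=RGOB
After move 6 (U): U=WGOG F=WOYW R=YYBB B=RGWB L=RGOB
Query 1: R[0] = Y
Query 2: R[3] = B
Query 3: R[1] = Y
Query 4: L[2] = O
Query 5: D[1] = R

Answer: Y B Y O R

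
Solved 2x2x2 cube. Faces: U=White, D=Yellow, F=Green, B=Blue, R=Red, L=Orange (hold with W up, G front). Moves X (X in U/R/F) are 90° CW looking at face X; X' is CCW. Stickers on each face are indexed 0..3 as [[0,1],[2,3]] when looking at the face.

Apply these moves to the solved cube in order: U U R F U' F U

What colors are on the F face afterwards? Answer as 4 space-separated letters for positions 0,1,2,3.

Answer: W B Y Y

Derivation:
After move 1 (U): U=WWWW F=RRGG R=BBRR B=OOBB L=GGOO
After move 2 (U): U=WWWW F=BBGG R=OORR B=GGBB L=RROO
After move 3 (R): R=RORO U=WBWG F=BYGY D=YBYG B=WGWB
After move 4 (F): F=GBYY U=WBOR R=WOGO D=RRYG L=RYOB
After move 5 (U'): U=BRWO F=RYYY R=GBGO B=WOWB L=WGOB
After move 6 (F): F=YRYY U=BRBG R=WBOO D=GGYG L=WROR
After move 7 (U): U=BBGR F=WBYY R=WOOO B=WRWB L=YROR
Query: F face = WBYY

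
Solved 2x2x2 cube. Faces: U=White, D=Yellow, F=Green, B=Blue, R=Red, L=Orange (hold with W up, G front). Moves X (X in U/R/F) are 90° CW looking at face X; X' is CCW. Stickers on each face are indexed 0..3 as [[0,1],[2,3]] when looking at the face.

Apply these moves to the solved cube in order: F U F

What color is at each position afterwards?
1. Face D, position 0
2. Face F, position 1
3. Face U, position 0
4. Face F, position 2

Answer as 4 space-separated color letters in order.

Answer: W W O G

Derivation:
After move 1 (F): F=GGGG U=WWOO R=WRWR D=RRYY L=OYOY
After move 2 (U): U=OWOW F=WRGG R=BBWR B=OYBB L=GGOY
After move 3 (F): F=GWGR U=OWYG R=OBWR D=WBYY L=GROR
Query 1: D[0] = W
Query 2: F[1] = W
Query 3: U[0] = O
Query 4: F[2] = G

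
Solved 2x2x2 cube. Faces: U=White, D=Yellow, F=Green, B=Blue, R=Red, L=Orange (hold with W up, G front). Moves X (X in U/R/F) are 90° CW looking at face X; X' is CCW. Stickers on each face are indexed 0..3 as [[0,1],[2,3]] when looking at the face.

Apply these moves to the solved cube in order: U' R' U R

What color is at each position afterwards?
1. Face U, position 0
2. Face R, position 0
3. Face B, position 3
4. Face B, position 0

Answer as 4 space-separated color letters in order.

After move 1 (U'): U=WWWW F=OOGG R=GGRR B=RRBB L=BBOO
After move 2 (R'): R=GRGR U=WBWR F=OWGW D=YOYG B=YRYB
After move 3 (U): U=WWRB F=GRGW R=YRGR B=BBYB L=OWOO
After move 4 (R): R=GYRR U=WRRW F=GOGG D=YYYB B=BBWB
Query 1: U[0] = W
Query 2: R[0] = G
Query 3: B[3] = B
Query 4: B[0] = B

Answer: W G B B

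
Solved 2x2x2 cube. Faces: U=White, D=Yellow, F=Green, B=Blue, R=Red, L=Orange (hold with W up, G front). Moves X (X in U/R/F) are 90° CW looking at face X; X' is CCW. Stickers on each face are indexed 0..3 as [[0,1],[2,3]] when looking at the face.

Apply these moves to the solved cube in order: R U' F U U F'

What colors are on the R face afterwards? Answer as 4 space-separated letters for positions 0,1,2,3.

Answer: G Y R R

Derivation:
After move 1 (R): R=RRRR U=WGWG F=GYGY D=YBYB B=WBWB
After move 2 (U'): U=GGWW F=OOGY R=GYRR B=RRWB L=WBOO
After move 3 (F): F=GOYO U=GGOB R=WYWR D=RGYB L=WYOB
After move 4 (U): U=OGBG F=WYYO R=RRWR B=WYWB L=GOOB
After move 5 (U): U=BOGG F=RRYO R=WYWR B=GOWB L=WYOB
After move 6 (F'): F=RORY U=BOWW R=GYRR D=YBYB L=WGOG
Query: R face = GYRR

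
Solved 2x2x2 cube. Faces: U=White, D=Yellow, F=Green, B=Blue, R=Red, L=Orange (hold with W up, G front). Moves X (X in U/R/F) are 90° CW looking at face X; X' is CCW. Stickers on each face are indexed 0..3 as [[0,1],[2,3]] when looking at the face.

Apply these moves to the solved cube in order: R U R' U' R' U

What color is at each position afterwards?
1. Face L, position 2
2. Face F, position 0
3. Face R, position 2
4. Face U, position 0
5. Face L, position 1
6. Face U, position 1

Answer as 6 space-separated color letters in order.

Answer: O W R W O W

Derivation:
After move 1 (R): R=RRRR U=WGWG F=GYGY D=YBYB B=WBWB
After move 2 (U): U=WWGG F=RRGY R=WBRR B=OOWB L=GYOO
After move 3 (R'): R=BRWR U=WWGO F=RWGG D=YRYY B=BOBB
After move 4 (U'): U=WOWG F=GYGG R=RWWR B=BRBB L=BOOO
After move 5 (R'): R=WRRW U=WBWB F=GOGG D=YYYG B=YRRB
After move 6 (U): U=WWBB F=WRGG R=YRRW B=BORB L=GOOO
Query 1: L[2] = O
Query 2: F[0] = W
Query 3: R[2] = R
Query 4: U[0] = W
Query 5: L[1] = O
Query 6: U[1] = W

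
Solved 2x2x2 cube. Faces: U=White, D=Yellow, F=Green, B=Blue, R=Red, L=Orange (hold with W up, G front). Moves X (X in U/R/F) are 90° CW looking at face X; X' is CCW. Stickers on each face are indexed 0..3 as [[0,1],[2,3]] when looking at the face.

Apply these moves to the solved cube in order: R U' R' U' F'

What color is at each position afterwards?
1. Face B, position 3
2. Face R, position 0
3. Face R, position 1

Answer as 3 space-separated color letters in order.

After move 1 (R): R=RRRR U=WGWG F=GYGY D=YBYB B=WBWB
After move 2 (U'): U=GGWW F=OOGY R=GYRR B=RRWB L=WBOO
After move 3 (R'): R=YRGR U=GWWR F=OGGW D=YOYY B=BRBB
After move 4 (U'): U=WRGW F=WBGW R=OGGR B=YRBB L=BROO
After move 5 (F'): F=BWWG U=WROG R=OGYR D=ROYY L=BWOG
Query 1: B[3] = B
Query 2: R[0] = O
Query 3: R[1] = G

Answer: B O G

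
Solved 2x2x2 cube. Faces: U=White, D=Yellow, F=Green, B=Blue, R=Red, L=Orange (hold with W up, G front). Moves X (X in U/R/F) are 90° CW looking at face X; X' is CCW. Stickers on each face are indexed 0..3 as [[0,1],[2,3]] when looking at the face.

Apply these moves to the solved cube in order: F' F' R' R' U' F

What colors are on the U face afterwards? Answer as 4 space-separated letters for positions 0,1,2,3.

Answer: W Y R B

Derivation:
After move 1 (F'): F=GGGG U=WWRR R=YRYR D=OOYY L=OWOW
After move 2 (F'): F=GGGG U=WWYY R=OROR D=WWYY L=OROR
After move 3 (R'): R=RROO U=WBYB F=GWGY D=WGYG B=YBWB
After move 4 (R'): R=RORO U=WWYY F=GBGB D=WWYY B=GBGB
After move 5 (U'): U=WYWY F=ORGB R=GBRO B=ROGB L=GBOR
After move 6 (F): F=GOBR U=WYRB R=WBYO D=RGYY L=GWOW
Query: U face = WYRB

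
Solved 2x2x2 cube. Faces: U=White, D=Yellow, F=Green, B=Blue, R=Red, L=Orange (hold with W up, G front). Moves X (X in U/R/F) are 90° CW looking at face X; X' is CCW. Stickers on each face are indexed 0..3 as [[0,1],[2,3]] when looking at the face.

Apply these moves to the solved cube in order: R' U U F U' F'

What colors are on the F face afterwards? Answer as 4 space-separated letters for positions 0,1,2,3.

Answer: Y B R W

Derivation:
After move 1 (R'): R=RRRR U=WBWB F=GWGW D=YGYG B=YBYB
After move 2 (U): U=WWBB F=RRGW R=YBRR B=OOYB L=GWOO
After move 3 (U): U=BWBW F=YBGW R=OORR B=GWYB L=RROO
After move 4 (F): F=GYWB U=BWOR R=BOWR D=ROYG L=RYOG
After move 5 (U'): U=WRBO F=RYWB R=GYWR B=BOYB L=GWOG
After move 6 (F'): F=YBRW U=WRGW R=OYRR D=WGYG L=GOOB
Query: F face = YBRW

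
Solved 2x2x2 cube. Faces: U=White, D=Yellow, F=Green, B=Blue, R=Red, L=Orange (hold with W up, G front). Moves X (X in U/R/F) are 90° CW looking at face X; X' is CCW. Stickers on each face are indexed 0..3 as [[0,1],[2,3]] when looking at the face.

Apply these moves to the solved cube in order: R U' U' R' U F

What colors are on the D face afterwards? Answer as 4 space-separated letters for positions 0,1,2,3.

After move 1 (R): R=RRRR U=WGWG F=GYGY D=YBYB B=WBWB
After move 2 (U'): U=GGWW F=OOGY R=GYRR B=RRWB L=WBOO
After move 3 (U'): U=GWGW F=WBGY R=OORR B=GYWB L=RROO
After move 4 (R'): R=OROR U=GWGG F=WWGW D=YBYY B=BYBB
After move 5 (U): U=GGGW F=ORGW R=BYOR B=RRBB L=WWOO
After move 6 (F): F=GOWR U=GGOW R=GYWR D=OBYY L=WYOB
Query: D face = OBYY

Answer: O B Y Y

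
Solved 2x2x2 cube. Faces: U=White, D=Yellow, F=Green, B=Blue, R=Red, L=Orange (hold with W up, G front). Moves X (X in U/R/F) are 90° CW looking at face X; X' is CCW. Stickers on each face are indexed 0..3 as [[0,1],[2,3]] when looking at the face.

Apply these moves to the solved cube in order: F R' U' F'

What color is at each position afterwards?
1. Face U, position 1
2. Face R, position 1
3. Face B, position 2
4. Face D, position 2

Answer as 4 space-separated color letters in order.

After move 1 (F): F=GGGG U=WWOO R=WRWR D=RRYY L=OYOY
After move 2 (R'): R=RRWW U=WBOB F=GWGO D=RGYG B=YBRB
After move 3 (U'): U=BBWO F=OYGO R=GWWW B=RRRB L=YBOY
After move 4 (F'): F=YOOG U=BBGW R=GWRW D=BYYG L=YOOW
Query 1: U[1] = B
Query 2: R[1] = W
Query 3: B[2] = R
Query 4: D[2] = Y

Answer: B W R Y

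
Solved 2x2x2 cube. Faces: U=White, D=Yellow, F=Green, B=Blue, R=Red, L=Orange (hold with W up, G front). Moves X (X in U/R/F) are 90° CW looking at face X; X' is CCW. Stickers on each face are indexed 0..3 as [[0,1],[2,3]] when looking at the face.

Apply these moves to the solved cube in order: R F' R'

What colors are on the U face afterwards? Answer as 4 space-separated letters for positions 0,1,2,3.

After move 1 (R): R=RRRR U=WGWG F=GYGY D=YBYB B=WBWB
After move 2 (F'): F=YYGG U=WGRR R=BRYR D=OOYB L=OGOW
After move 3 (R'): R=RRBY U=WWRW F=YGGR D=OYYG B=BBOB
Query: U face = WWRW

Answer: W W R W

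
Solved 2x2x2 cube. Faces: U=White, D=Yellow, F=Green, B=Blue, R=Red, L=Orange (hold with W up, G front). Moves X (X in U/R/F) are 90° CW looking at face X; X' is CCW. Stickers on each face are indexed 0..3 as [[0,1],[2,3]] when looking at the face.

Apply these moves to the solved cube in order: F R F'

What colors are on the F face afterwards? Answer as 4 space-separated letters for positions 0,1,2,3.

Answer: R Y G G

Derivation:
After move 1 (F): F=GGGG U=WWOO R=WRWR D=RRYY L=OYOY
After move 2 (R): R=WWRR U=WGOG F=GRGY D=RBYB B=OBWB
After move 3 (F'): F=RYGG U=WGWR R=BWRR D=YYYB L=OGOO
Query: F face = RYGG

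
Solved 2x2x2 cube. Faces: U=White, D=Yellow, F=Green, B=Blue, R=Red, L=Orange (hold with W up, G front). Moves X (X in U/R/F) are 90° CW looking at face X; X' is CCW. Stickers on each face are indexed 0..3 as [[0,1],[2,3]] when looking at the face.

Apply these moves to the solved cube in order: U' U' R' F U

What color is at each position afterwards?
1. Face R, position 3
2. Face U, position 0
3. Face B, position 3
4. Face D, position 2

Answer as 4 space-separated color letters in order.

After move 1 (U'): U=WWWW F=OOGG R=GGRR B=RRBB L=BBOO
After move 2 (U'): U=WWWW F=BBGG R=OORR B=GGBB L=RROO
After move 3 (R'): R=OROR U=WBWG F=BWGW D=YBYG B=YGYB
After move 4 (F): F=GBWW U=WBOR R=WRGR D=OOYG L=RYOB
After move 5 (U): U=OWRB F=WRWW R=YGGR B=RYYB L=GBOB
Query 1: R[3] = R
Query 2: U[0] = O
Query 3: B[3] = B
Query 4: D[2] = Y

Answer: R O B Y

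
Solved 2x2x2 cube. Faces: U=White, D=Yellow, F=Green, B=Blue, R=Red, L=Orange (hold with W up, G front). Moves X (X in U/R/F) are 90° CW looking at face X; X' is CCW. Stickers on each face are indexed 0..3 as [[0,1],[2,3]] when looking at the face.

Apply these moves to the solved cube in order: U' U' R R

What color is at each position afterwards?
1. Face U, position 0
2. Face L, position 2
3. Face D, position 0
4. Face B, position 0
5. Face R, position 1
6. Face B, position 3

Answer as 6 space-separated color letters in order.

Answer: W O Y G R B

Derivation:
After move 1 (U'): U=WWWW F=OOGG R=GGRR B=RRBB L=BBOO
After move 2 (U'): U=WWWW F=BBGG R=OORR B=GGBB L=RROO
After move 3 (R): R=RORO U=WBWG F=BYGY D=YBYG B=WGWB
After move 4 (R): R=RROO U=WYWY F=BBGG D=YWYW B=GGBB
Query 1: U[0] = W
Query 2: L[2] = O
Query 3: D[0] = Y
Query 4: B[0] = G
Query 5: R[1] = R
Query 6: B[3] = B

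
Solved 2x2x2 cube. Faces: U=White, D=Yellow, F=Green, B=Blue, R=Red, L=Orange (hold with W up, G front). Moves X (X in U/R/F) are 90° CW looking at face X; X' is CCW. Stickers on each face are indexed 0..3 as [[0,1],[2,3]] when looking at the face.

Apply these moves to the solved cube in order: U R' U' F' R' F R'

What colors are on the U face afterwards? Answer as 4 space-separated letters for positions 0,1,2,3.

After move 1 (U): U=WWWW F=RRGG R=BBRR B=OOBB L=GGOO
After move 2 (R'): R=BRBR U=WBWO F=RWGW D=YRYG B=YOYB
After move 3 (U'): U=BOWW F=GGGW R=RWBR B=BRYB L=YOOO
After move 4 (F'): F=GWGG U=BORB R=RWYR D=OOYG L=YWOW
After move 5 (R'): R=WRRY U=BYRB F=GOGB D=OWYG B=GROB
After move 6 (F): F=GGBO U=BYWW R=RRBY D=RWYG L=YOOW
After move 7 (R'): R=RYRB U=BOWG F=GYBW D=RGYO B=GRWB
Query: U face = BOWG

Answer: B O W G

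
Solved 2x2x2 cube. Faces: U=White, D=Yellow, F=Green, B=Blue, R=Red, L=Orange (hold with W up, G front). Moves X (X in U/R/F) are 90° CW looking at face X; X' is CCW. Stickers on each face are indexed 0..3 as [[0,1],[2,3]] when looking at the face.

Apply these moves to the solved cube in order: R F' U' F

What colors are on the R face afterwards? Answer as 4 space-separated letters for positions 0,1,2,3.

After move 1 (R): R=RRRR U=WGWG F=GYGY D=YBYB B=WBWB
After move 2 (F'): F=YYGG U=WGRR R=BRYR D=OOYB L=OGOW
After move 3 (U'): U=GRWR F=OGGG R=YYYR B=BRWB L=WBOW
After move 4 (F): F=GOGG U=GRWB R=WYRR D=YYYB L=WOOO
Query: R face = WYRR

Answer: W Y R R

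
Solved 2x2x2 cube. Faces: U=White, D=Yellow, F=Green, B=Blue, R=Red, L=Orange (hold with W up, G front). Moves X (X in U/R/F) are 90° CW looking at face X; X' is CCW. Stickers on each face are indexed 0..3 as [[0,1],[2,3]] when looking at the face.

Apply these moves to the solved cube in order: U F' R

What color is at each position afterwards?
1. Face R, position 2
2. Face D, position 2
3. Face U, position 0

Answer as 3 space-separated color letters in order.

Answer: R Y W

Derivation:
After move 1 (U): U=WWWW F=RRGG R=BBRR B=OOBB L=GGOO
After move 2 (F'): F=RGRG U=WWBR R=YBYR D=GOYY L=GWOW
After move 3 (R): R=YYRB U=WGBG F=RORY D=GBYO B=ROWB
Query 1: R[2] = R
Query 2: D[2] = Y
Query 3: U[0] = W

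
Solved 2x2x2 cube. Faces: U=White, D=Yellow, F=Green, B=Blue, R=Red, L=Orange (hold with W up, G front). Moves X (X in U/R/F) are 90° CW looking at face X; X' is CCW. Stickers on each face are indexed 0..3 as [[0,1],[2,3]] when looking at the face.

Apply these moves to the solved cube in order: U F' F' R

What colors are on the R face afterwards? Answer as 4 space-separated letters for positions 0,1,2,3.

After move 1 (U): U=WWWW F=RRGG R=BBRR B=OOBB L=GGOO
After move 2 (F'): F=RGRG U=WWBR R=YBYR D=GOYY L=GWOW
After move 3 (F'): F=GGRR U=WWYY R=OBGR D=WWYY L=GROB
After move 4 (R): R=GORB U=WGYR F=GWRY D=WBYO B=YOWB
Query: R face = GORB

Answer: G O R B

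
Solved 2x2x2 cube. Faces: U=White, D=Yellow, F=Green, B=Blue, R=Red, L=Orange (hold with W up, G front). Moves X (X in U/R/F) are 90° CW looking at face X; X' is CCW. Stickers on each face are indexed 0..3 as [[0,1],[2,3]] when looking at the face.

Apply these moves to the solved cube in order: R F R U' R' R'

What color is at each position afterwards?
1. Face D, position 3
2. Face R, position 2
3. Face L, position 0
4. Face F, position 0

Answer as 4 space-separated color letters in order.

After move 1 (R): R=RRRR U=WGWG F=GYGY D=YBYB B=WBWB
After move 2 (F): F=GGYY U=WGOO R=WRGR D=RRYB L=OYOB
After move 3 (R): R=GWRR U=WGOY F=GRYB D=RWYW B=OBGB
After move 4 (U'): U=GYWO F=OYYB R=GRRR B=GWGB L=OBOB
After move 5 (R'): R=RRGR U=GGWG F=OYYO D=RYYB B=WWWB
After move 6 (R'): R=RRRG U=GWWW F=OGYG D=RYYO B=BWYB
Query 1: D[3] = O
Query 2: R[2] = R
Query 3: L[0] = O
Query 4: F[0] = O

Answer: O R O O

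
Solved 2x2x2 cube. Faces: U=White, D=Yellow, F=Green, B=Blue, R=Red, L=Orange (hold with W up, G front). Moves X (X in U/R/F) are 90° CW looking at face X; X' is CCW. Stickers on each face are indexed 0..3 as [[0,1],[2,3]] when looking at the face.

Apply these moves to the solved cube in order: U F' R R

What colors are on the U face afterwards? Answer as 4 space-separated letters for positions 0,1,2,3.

After move 1 (U): U=WWWW F=RRGG R=BBRR B=OOBB L=GGOO
After move 2 (F'): F=RGRG U=WWBR R=YBYR D=GOYY L=GWOW
After move 3 (R): R=YYRB U=WGBG F=RORY D=GBYO B=ROWB
After move 4 (R): R=RYBY U=WOBY F=RBRO D=GWYR B=GOGB
Query: U face = WOBY

Answer: W O B Y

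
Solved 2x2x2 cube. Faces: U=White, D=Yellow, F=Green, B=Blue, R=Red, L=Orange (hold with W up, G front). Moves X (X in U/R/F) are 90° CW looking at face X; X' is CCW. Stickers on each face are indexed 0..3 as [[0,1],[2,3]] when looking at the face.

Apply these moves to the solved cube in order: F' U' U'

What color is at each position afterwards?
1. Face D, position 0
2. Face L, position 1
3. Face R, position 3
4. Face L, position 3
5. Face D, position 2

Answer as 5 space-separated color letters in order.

After move 1 (F'): F=GGGG U=WWRR R=YRYR D=OOYY L=OWOW
After move 2 (U'): U=WRWR F=OWGG R=GGYR B=YRBB L=BBOW
After move 3 (U'): U=RRWW F=BBGG R=OWYR B=GGBB L=YROW
Query 1: D[0] = O
Query 2: L[1] = R
Query 3: R[3] = R
Query 4: L[3] = W
Query 5: D[2] = Y

Answer: O R R W Y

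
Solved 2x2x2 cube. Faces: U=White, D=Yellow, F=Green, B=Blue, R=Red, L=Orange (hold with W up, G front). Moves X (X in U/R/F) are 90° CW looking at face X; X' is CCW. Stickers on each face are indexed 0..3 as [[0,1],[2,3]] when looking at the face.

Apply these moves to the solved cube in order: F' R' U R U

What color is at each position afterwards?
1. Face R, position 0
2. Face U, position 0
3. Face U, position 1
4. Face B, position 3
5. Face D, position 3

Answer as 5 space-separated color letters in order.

After move 1 (F'): F=GGGG U=WWRR R=YRYR D=OOYY L=OWOW
After move 2 (R'): R=RRYY U=WBRB F=GWGR D=OGYG B=YBOB
After move 3 (U): U=RWBB F=RRGR R=YBYY B=OWOB L=GWOW
After move 4 (R): R=YYYB U=RRBR F=RGGG D=OOYO B=BWWB
After move 5 (U): U=BRRR F=YYGG R=BWYB B=GWWB L=RGOW
Query 1: R[0] = B
Query 2: U[0] = B
Query 3: U[1] = R
Query 4: B[3] = B
Query 5: D[3] = O

Answer: B B R B O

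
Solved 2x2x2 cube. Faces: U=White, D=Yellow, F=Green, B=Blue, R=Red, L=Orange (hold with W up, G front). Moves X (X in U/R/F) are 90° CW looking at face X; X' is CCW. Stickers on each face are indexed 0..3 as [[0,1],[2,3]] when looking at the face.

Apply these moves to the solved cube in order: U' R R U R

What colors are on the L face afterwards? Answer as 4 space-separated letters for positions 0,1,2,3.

Answer: O B O O

Derivation:
After move 1 (U'): U=WWWW F=OOGG R=GGRR B=RRBB L=BBOO
After move 2 (R): R=RGRG U=WOWG F=OYGY D=YBYR B=WRWB
After move 3 (R): R=RRGG U=WYWY F=OBGR D=YWYW B=GROB
After move 4 (U): U=WWYY F=RRGR R=GRGG B=BBOB L=OBOO
After move 5 (R): R=GGGR U=WRYR F=RWGW D=YOYB B=YBWB
Query: L face = OBOO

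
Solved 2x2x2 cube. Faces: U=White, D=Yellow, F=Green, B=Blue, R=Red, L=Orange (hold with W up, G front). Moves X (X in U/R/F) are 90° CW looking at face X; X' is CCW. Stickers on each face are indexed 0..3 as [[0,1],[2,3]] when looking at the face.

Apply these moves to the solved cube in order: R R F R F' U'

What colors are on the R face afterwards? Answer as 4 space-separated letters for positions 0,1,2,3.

After move 1 (R): R=RRRR U=WGWG F=GYGY D=YBYB B=WBWB
After move 2 (R): R=RRRR U=WYWY F=GBGB D=YWYW B=GBGB
After move 3 (F): F=GGBB U=WYOO R=WRYR D=RRYW L=OYOW
After move 4 (R): R=YWRR U=WGOB F=GRBW D=RGYG B=OBYB
After move 5 (F'): F=RWGB U=WGYR R=GWRR D=YWYG L=OBOO
After move 6 (U'): U=GRWY F=OBGB R=RWRR B=GWYB L=OBOO
Query: R face = RWRR

Answer: R W R R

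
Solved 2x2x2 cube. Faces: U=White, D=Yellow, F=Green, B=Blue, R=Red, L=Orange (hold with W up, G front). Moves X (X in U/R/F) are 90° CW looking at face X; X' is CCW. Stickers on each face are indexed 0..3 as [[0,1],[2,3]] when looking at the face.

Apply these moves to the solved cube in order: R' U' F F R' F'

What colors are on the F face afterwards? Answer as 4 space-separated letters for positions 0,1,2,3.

After move 1 (R'): R=RRRR U=WBWB F=GWGW D=YGYG B=YBYB
After move 2 (U'): U=BBWW F=OOGW R=GWRR B=RRYB L=YBOO
After move 3 (F): F=GOWO U=BBOB R=WWWR D=RGYG L=YYOG
After move 4 (F): F=WGOO U=BBGY R=OWBR D=WWYG L=YROG
After move 5 (R'): R=WROB U=BYGR F=WBOY D=WGYO B=GRWB
After move 6 (F'): F=BYWO U=BYWO R=GRWB D=RGYO L=YROG
Query: F face = BYWO

Answer: B Y W O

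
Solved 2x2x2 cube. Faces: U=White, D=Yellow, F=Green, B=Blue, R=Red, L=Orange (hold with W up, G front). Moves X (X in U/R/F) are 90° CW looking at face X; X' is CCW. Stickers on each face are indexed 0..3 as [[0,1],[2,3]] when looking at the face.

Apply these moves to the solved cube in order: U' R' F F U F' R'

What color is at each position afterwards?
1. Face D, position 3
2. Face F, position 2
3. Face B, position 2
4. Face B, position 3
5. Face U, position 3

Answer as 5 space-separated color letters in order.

After move 1 (U'): U=WWWW F=OOGG R=GGRR B=RRBB L=BBOO
After move 2 (R'): R=GRGR U=WBWR F=OWGW D=YOYG B=YRYB
After move 3 (F): F=GOWW U=WBOB R=WRRR D=GGYG L=BYOO
After move 4 (F): F=WGWO U=WBOY R=ORBR D=RWYG L=BGOG
After move 5 (U): U=OWYB F=ORWO R=YRBR B=BGYB L=WGOG
After move 6 (F'): F=ROOW U=OWYB R=WRRR D=GGYG L=WBOY
After move 7 (R'): R=RRWR U=OYYB F=RWOB D=GOYW B=GGGB
Query 1: D[3] = W
Query 2: F[2] = O
Query 3: B[2] = G
Query 4: B[3] = B
Query 5: U[3] = B

Answer: W O G B B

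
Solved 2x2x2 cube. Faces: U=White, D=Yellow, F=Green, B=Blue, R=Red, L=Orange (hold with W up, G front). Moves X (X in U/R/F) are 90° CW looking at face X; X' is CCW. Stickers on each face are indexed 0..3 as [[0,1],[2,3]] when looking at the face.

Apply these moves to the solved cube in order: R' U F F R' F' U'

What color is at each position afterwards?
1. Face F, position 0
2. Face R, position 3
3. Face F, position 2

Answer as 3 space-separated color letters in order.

After move 1 (R'): R=RRRR U=WBWB F=GWGW D=YGYG B=YBYB
After move 2 (U): U=WWBB F=RRGW R=YBRR B=OOYB L=GWOO
After move 3 (F): F=GRWR U=WWOW R=BBBR D=RYYG L=GYOG
After move 4 (F): F=WGRR U=WWGY R=OBWR D=BBYG L=GROY
After move 5 (R'): R=BROW U=WYGO F=WWRY D=BGYR B=GOBB
After move 6 (F'): F=WYWR U=WYBO R=GRBW D=RYYR L=GOOG
After move 7 (U'): U=YOWB F=GOWR R=WYBW B=GRBB L=GOOG
Query 1: F[0] = G
Query 2: R[3] = W
Query 3: F[2] = W

Answer: G W W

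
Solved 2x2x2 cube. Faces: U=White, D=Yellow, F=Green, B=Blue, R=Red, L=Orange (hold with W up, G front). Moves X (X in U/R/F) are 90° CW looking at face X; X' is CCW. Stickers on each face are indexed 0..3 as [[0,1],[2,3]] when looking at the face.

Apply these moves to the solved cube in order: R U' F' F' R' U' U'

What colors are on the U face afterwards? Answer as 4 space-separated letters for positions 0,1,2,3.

Answer: R B W G

Derivation:
After move 1 (R): R=RRRR U=WGWG F=GYGY D=YBYB B=WBWB
After move 2 (U'): U=GGWW F=OOGY R=GYRR B=RRWB L=WBOO
After move 3 (F'): F=OYOG U=GGGR R=BYYR D=BOYB L=WWOW
After move 4 (F'): F=YGOO U=GGBY R=OYBR D=WWYB L=WROG
After move 5 (R'): R=YROB U=GWBR F=YGOY D=WGYO B=BRWB
After move 6 (U'): U=WRGB F=WROY R=YGOB B=YRWB L=BROG
After move 7 (U'): U=RBWG F=BROY R=WROB B=YGWB L=YROG
Query: U face = RBWG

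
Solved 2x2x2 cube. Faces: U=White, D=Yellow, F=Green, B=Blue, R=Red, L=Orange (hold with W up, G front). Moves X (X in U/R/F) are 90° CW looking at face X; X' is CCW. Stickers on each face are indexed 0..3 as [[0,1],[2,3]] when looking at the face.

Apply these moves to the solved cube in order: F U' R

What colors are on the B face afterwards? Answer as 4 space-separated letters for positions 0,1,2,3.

Answer: O R O B

Derivation:
After move 1 (F): F=GGGG U=WWOO R=WRWR D=RRYY L=OYOY
After move 2 (U'): U=WOWO F=OYGG R=GGWR B=WRBB L=BBOY
After move 3 (R): R=WGRG U=WYWG F=ORGY D=RBYW B=OROB
Query: B face = OROB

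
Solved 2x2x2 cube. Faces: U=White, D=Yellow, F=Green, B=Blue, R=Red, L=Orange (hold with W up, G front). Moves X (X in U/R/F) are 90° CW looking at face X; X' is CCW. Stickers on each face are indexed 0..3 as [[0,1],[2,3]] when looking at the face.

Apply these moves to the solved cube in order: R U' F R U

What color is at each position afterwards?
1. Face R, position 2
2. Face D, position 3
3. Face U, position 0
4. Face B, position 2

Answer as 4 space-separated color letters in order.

Answer: R R O G

Derivation:
After move 1 (R): R=RRRR U=WGWG F=GYGY D=YBYB B=WBWB
After move 2 (U'): U=GGWW F=OOGY R=GYRR B=RRWB L=WBOO
After move 3 (F): F=GOYO U=GGOB R=WYWR D=RGYB L=WYOB
After move 4 (R): R=WWRY U=GOOO F=GGYB D=RWYR B=BRGB
After move 5 (U): U=OGOO F=WWYB R=BRRY B=WYGB L=GGOB
Query 1: R[2] = R
Query 2: D[3] = R
Query 3: U[0] = O
Query 4: B[2] = G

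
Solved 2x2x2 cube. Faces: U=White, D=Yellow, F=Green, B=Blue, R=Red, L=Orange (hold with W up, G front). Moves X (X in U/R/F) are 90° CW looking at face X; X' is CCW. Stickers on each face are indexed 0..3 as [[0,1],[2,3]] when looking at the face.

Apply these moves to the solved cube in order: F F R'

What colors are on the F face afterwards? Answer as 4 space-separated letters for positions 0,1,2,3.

Answer: G W G Y

Derivation:
After move 1 (F): F=GGGG U=WWOO R=WRWR D=RRYY L=OYOY
After move 2 (F): F=GGGG U=WWYY R=OROR D=WWYY L=OROR
After move 3 (R'): R=RROO U=WBYB F=GWGY D=WGYG B=YBWB
Query: F face = GWGY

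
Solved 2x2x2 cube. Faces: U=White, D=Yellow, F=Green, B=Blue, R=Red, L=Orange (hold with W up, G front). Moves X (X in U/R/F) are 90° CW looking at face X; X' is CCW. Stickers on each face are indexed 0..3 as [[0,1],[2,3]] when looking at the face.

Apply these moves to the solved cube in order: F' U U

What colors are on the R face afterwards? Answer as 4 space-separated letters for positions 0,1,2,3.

Answer: O W Y R

Derivation:
After move 1 (F'): F=GGGG U=WWRR R=YRYR D=OOYY L=OWOW
After move 2 (U): U=RWRW F=YRGG R=BBYR B=OWBB L=GGOW
After move 3 (U): U=RRWW F=BBGG R=OWYR B=GGBB L=YROW
Query: R face = OWYR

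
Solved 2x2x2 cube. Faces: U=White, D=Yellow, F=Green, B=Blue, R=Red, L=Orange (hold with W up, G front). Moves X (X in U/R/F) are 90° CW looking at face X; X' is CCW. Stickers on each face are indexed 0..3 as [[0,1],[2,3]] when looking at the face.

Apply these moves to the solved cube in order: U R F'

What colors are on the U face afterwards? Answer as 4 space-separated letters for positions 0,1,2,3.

Answer: W R R R

Derivation:
After move 1 (U): U=WWWW F=RRGG R=BBRR B=OOBB L=GGOO
After move 2 (R): R=RBRB U=WRWG F=RYGY D=YBYO B=WOWB
After move 3 (F'): F=YYRG U=WRRR R=BBYB D=GOYO L=GGOW
Query: U face = WRRR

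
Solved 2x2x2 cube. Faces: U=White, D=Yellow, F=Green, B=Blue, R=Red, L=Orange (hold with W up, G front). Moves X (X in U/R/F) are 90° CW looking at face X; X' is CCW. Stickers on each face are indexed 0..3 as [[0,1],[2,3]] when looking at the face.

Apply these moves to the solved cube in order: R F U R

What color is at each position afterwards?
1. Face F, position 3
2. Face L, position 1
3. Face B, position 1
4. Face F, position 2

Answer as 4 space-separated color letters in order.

Answer: B G Y Y

Derivation:
After move 1 (R): R=RRRR U=WGWG F=GYGY D=YBYB B=WBWB
After move 2 (F): F=GGYY U=WGOO R=WRGR D=RRYB L=OYOB
After move 3 (U): U=OWOG F=WRYY R=WBGR B=OYWB L=GGOB
After move 4 (R): R=GWRB U=OROY F=WRYB D=RWYO B=GYWB
Query 1: F[3] = B
Query 2: L[1] = G
Query 3: B[1] = Y
Query 4: F[2] = Y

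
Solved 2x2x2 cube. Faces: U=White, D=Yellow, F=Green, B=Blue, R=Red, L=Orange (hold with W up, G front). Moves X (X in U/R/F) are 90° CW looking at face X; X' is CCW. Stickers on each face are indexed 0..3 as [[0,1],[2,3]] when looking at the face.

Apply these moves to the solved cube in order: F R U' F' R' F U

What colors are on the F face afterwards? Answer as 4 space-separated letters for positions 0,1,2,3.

Answer: G R R G

Derivation:
After move 1 (F): F=GGGG U=WWOO R=WRWR D=RRYY L=OYOY
After move 2 (R): R=WWRR U=WGOG F=GRGY D=RBYB B=OBWB
After move 3 (U'): U=GGWO F=OYGY R=GRRR B=WWWB L=OBOY
After move 4 (F'): F=YYOG U=GGGR R=BRRR D=BYYB L=OOOW
After move 5 (R'): R=RRBR U=GWGW F=YGOR D=BYYG B=BWYB
After move 6 (F): F=OYRG U=GWWO R=GRWR D=BRYG L=OBOY
After move 7 (U): U=WGOW F=GRRG R=BWWR B=OBYB L=OYOY
Query: F face = GRRG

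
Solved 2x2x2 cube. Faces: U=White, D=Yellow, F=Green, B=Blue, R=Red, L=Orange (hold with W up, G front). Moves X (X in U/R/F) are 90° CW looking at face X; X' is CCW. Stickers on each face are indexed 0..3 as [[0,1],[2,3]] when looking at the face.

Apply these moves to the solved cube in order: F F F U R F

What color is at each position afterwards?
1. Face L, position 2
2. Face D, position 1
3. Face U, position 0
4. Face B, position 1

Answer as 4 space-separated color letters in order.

After move 1 (F): F=GGGG U=WWOO R=WRWR D=RRYY L=OYOY
After move 2 (F): F=GGGG U=WWYY R=OROR D=WWYY L=OROR
After move 3 (F): F=GGGG U=WWRR R=YRYR D=OOYY L=OWOW
After move 4 (U): U=RWRW F=YRGG R=BBYR B=OWBB L=GGOW
After move 5 (R): R=YBRB U=RRRG F=YOGY D=OBYO B=WWWB
After move 6 (F): F=GYYO U=RRWG R=RBGB D=RYYO L=GOOB
Query 1: L[2] = O
Query 2: D[1] = Y
Query 3: U[0] = R
Query 4: B[1] = W

Answer: O Y R W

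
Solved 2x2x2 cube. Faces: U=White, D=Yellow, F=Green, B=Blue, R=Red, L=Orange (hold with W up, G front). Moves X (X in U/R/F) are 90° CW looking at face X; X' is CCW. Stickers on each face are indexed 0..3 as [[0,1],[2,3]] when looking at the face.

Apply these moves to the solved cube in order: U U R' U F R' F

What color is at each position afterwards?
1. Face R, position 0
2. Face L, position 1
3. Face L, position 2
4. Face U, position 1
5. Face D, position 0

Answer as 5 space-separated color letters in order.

Answer: O O O Y G

Derivation:
After move 1 (U): U=WWWW F=RRGG R=BBRR B=OOBB L=GGOO
After move 2 (U): U=WWWW F=BBGG R=OORR B=GGBB L=RROO
After move 3 (R'): R=OROR U=WBWG F=BWGW D=YBYG B=YGYB
After move 4 (U): U=WWGB F=ORGW R=YGOR B=RRYB L=BWOO
After move 5 (F): F=GOWR U=WWOW R=GGBR D=OYYG L=BYOB
After move 6 (R'): R=GRGB U=WYOR F=GWWW D=OOYR B=GRYB
After move 7 (F): F=WGWW U=WYBY R=ORRB D=GGYR L=BOOO
Query 1: R[0] = O
Query 2: L[1] = O
Query 3: L[2] = O
Query 4: U[1] = Y
Query 5: D[0] = G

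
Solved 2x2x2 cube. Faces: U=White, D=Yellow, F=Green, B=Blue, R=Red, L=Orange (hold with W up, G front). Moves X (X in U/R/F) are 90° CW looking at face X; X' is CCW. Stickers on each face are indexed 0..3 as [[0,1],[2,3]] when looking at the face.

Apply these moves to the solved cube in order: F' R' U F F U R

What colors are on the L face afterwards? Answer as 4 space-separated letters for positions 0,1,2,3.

After move 1 (F'): F=GGGG U=WWRR R=YRYR D=OOYY L=OWOW
After move 2 (R'): R=RRYY U=WBRB F=GWGR D=OGYG B=YBOB
After move 3 (U): U=RWBB F=RRGR R=YBYY B=OWOB L=GWOW
After move 4 (F): F=GRRR U=RWWW R=BBBY D=YYYG L=GOOG
After move 5 (F): F=RGRR U=RWGO R=WBWY D=BBYG L=GYOY
After move 6 (U): U=GROW F=WBRR R=OWWY B=GYOB L=RGOY
After move 7 (R): R=WOYW U=GBOR F=WBRG D=BOYG B=WYRB
Query: L face = RGOY

Answer: R G O Y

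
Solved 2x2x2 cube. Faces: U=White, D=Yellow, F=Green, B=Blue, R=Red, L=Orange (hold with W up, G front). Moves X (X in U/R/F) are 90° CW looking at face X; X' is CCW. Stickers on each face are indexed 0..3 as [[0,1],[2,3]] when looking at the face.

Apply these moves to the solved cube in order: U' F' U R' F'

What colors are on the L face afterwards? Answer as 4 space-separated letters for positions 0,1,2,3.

Answer: O B O R

Derivation:
After move 1 (U'): U=WWWW F=OOGG R=GGRR B=RRBB L=BBOO
After move 2 (F'): F=OGOG U=WWGR R=YGYR D=BOYY L=BWOW
After move 3 (U): U=GWRW F=YGOG R=RRYR B=BWBB L=OGOW
After move 4 (R'): R=RRRY U=GBRB F=YWOW D=BGYG B=YWOB
After move 5 (F'): F=WWYO U=GBRR R=GRBY D=GWYG L=OBOR
Query: L face = OBOR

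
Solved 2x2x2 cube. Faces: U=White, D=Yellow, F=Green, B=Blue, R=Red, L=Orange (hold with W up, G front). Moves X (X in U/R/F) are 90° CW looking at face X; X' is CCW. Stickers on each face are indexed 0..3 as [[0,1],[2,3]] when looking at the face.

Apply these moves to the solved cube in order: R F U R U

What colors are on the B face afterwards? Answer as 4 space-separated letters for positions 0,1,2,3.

After move 1 (R): R=RRRR U=WGWG F=GYGY D=YBYB B=WBWB
After move 2 (F): F=GGYY U=WGOO R=WRGR D=RRYB L=OYOB
After move 3 (U): U=OWOG F=WRYY R=WBGR B=OYWB L=GGOB
After move 4 (R): R=GWRB U=OROY F=WRYB D=RWYO B=GYWB
After move 5 (U): U=OOYR F=GWYB R=GYRB B=GGWB L=WROB
Query: B face = GGWB

Answer: G G W B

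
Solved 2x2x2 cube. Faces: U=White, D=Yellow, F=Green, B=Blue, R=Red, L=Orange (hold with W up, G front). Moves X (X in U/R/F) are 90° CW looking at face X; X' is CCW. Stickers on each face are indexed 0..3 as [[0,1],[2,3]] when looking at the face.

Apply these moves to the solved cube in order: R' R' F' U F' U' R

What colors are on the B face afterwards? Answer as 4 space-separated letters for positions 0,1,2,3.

After move 1 (R'): R=RRRR U=WBWB F=GWGW D=YGYG B=YBYB
After move 2 (R'): R=RRRR U=WYWY F=GBGB D=YWYW B=GBGB
After move 3 (F'): F=BBGG U=WYRR R=WRYR D=OOYW L=OYOW
After move 4 (U): U=RWRY F=WRGG R=GBYR B=OYGB L=BBOW
After move 5 (F'): F=RGWG U=RWGY R=OBOR D=BWYW L=BYOR
After move 6 (U'): U=WYRG F=BYWG R=RGOR B=OBGB L=OYOR
After move 7 (R): R=ORRG U=WYRG F=BWWW D=BGYO B=GBYB
Query: B face = GBYB

Answer: G B Y B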